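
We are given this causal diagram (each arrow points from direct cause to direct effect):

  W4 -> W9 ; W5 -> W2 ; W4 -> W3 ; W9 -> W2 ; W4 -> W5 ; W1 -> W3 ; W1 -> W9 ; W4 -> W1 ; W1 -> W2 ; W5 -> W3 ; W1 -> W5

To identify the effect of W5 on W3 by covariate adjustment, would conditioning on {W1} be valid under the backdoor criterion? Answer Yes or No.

Backdoor paths from W5 to W3 (paths whose first edge points into W5):
  P1: W5 <- W4 -> W1 -> W3
  P2: W5 <- W4 -> W9 <- W1 -> W3
  P3: W5 <- W4 -> W9 -> W2 <- W1 -> W3
  P4: W5 <- W4 -> W3
  P5: W5 <- W1 <- W4 -> W3
  P6: W5 <- W1 -> W9 <- W4 -> W3
  P7: W5 <- W1 -> W3
  P8: W5 <- W1 -> W2 <- W9 <- W4 -> W3
Condition 1 (no descendant of W5 in the set): holds — descendants of W5 are {W2, W3}; none are in {W1}.
Condition 2 (every backdoor path blocked by {W1}):
  P1: blocked at chain node W1 ∈ conditioning set.
  P2: blocked at collider W9 (neither it nor any descendant is in the conditioning set).
  P3: blocked at collider W2 (neither it nor any descendant is in the conditioning set).
  P4: open — no interior node is in the conditioning set.
  P5: blocked at chain node W1 ∈ conditioning set.
  P6: blocked at fork node W1 ∈ conditioning set.
  P7: blocked at fork node W1 ∈ conditioning set.
  P8: blocked at fork node W1 ∈ conditioning set.
{W1} does not satisfy the backdoor criterion.

No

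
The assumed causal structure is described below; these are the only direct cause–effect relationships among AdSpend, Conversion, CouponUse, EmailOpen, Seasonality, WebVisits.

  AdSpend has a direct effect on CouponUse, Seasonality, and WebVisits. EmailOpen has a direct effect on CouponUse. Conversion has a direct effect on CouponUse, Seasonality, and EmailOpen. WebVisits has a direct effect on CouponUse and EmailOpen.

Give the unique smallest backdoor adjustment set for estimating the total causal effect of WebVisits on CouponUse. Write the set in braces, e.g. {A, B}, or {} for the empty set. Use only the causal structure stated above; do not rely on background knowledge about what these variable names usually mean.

{AdSpend}

Variables eligible for adjustment (non-descendants of WebVisits, excluding WebVisits and CouponUse): {AdSpend, Conversion, Seasonality}.
Backdoor paths from WebVisits to CouponUse:
  P1: WebVisits <- AdSpend -> Seasonality <- Conversion -> EmailOpen -> CouponUse
  P2: WebVisits <- AdSpend -> Seasonality <- Conversion -> CouponUse
  P3: WebVisits <- AdSpend -> CouponUse
The empty set is not sufficient: P3 (WebVisits <- AdSpend -> CouponUse) has no collider blocking it and no conditioned non-collider, so it is open.
Try {AdSpend}:
  P1: blocked at fork node AdSpend ∈ conditioning set.
  P2: blocked at fork node AdSpend ∈ conditioning set.
  P3: blocked at fork node AdSpend ∈ conditioning set.
{AdSpend} contains no descendant of WebVisits and blocks every backdoor path.
No other singleton works — e.g. {Conversion} leaves P3 open — so {AdSpend} is the unique smallest valid adjustment set.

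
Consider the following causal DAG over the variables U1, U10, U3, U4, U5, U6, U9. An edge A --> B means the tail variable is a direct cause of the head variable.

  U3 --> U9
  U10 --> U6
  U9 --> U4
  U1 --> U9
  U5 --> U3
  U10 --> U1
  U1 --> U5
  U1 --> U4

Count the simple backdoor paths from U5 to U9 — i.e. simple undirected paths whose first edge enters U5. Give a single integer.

2

A backdoor path from U5 to U9 is any simple undirected path whose first edge points into U5 (i.e. leaves U5 via a parent).
Parents of U5: {U1}.
Enumerating:
  P1: U5 <- U1 -> U9
  P2: U5 <- U1 -> U4 <- U9
That exhausts the simple backdoor paths. Count: 2.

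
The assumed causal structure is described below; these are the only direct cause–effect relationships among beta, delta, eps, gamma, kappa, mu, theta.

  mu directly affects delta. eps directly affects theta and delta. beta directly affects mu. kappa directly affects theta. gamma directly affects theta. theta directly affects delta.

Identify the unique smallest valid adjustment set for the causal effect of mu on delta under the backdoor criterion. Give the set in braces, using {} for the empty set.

Variables eligible for adjustment (non-descendants of mu, excluding mu and delta): {beta, eps, gamma, kappa, theta}.
Backdoor paths from mu to delta:
  (none)
With no backdoor paths the empty set already satisfies the criterion, and it is trivially minimal.

{}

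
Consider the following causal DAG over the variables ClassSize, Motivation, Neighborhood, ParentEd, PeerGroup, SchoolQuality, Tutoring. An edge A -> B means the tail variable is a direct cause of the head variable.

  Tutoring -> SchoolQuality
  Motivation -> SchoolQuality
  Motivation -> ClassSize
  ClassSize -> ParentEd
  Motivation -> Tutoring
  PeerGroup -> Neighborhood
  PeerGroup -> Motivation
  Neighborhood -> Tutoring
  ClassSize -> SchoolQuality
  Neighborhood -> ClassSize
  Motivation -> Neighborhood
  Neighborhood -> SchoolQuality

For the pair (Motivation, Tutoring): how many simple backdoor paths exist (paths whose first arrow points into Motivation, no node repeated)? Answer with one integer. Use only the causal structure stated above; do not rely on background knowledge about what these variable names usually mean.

A backdoor path from Motivation to Tutoring is any simple undirected path whose first edge points into Motivation (i.e. leaves Motivation via a parent).
Parents of Motivation: {PeerGroup}.
Enumerating:
  P1: Motivation <- PeerGroup -> Neighborhood -> ClassSize -> SchoolQuality <- Tutoring
  P2: Motivation <- PeerGroup -> Neighborhood -> Tutoring
  P3: Motivation <- PeerGroup -> Neighborhood -> SchoolQuality <- Tutoring
That exhausts the simple backdoor paths. Count: 3.

3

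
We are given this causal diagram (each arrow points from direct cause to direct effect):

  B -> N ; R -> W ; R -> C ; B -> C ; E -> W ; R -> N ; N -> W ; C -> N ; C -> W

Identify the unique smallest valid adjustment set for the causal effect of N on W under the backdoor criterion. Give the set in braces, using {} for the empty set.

Variables eligible for adjustment (non-descendants of N, excluding N and W): {B, C, E, R}.
Backdoor paths from N to W:
  P1: N <- R -> C -> W
  P2: N <- R -> W
  P3: N <- B -> C <- R -> W
  P4: N <- B -> C -> W
  P5: N <- C <- R -> W
  P6: N <- C -> W
The empty set is not sufficient: P1 (N <- R -> C -> W) has no collider blocking it and no conditioned non-collider, so it is open.
Try {C, R}:
  P1: blocked at fork node R ∈ conditioning set.
  P2: blocked at fork node R ∈ conditioning set.
  P3: blocked at fork node R ∈ conditioning set.
  P4: blocked at chain node C ∈ conditioning set.
  P5: blocked at chain node C ∈ conditioning set.
  P6: blocked at fork node C ∈ conditioning set.
{C, R} contains no descendant of N and blocks every backdoor path.
Every element of {C, R} is needed (dropping C leaves P4 open; dropping R leaves P2 open), so no proper subset is valid.
Among all size-2 subsets of the eligible variables, only {C, R} blocks every backdoor path, so it is the unique smallest valid adjustment set.

{C, R}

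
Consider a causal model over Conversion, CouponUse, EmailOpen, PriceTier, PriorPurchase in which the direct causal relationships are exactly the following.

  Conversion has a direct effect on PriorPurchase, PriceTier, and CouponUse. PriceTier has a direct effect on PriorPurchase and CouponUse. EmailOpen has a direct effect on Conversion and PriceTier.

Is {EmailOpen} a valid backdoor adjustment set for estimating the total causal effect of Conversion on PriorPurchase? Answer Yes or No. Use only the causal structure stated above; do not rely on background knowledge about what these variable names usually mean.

Yes

Backdoor paths from Conversion to PriorPurchase (paths whose first edge points into Conversion):
  P1: Conversion <- EmailOpen -> PriceTier -> PriorPurchase
Condition 1 (no descendant of Conversion in the set): holds — descendants of Conversion are {CouponUse, PriceTier, PriorPurchase}; none are in {EmailOpen}.
Condition 2 (every backdoor path blocked by {EmailOpen}):
  P1: blocked at fork node EmailOpen ∈ conditioning set.
{EmailOpen} satisfies the backdoor criterion.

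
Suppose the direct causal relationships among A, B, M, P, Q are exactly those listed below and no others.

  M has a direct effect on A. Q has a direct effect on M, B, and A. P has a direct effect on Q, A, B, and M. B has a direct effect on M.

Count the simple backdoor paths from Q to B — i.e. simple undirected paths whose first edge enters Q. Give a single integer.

A backdoor path from Q to B is any simple undirected path whose first edge points into Q (i.e. leaves Q via a parent).
Parents of Q: {P}.
Enumerating:
  P1: Q <- P -> B
  P2: Q <- P -> M <- B
  P3: Q <- P -> A <- M <- B
That exhausts the simple backdoor paths. Count: 3.

3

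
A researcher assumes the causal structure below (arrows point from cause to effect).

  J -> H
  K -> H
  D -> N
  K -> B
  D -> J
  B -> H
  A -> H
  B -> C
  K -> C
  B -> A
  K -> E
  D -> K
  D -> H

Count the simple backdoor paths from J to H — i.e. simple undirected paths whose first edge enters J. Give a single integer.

6

A backdoor path from J to H is any simple undirected path whose first edge points into J (i.e. leaves J via a parent).
Parents of J: {D}.
Enumerating:
  P1: J <- D -> K -> B -> A -> H
  P2: J <- D -> K -> B -> H
  P3: J <- D -> K -> C <- B -> A -> H
  P4: J <- D -> K -> C <- B -> H
  P5: J <- D -> K -> H
  P6: J <- D -> H
That exhausts the simple backdoor paths. Count: 6.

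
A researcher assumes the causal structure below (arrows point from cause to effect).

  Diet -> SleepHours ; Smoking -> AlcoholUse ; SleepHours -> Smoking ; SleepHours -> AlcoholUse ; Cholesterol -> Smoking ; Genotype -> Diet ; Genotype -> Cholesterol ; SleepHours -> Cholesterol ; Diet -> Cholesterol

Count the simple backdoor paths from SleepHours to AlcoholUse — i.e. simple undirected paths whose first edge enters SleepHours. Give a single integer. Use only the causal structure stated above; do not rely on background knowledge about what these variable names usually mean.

A backdoor path from SleepHours to AlcoholUse is any simple undirected path whose first edge points into SleepHours (i.e. leaves SleepHours via a parent).
Parents of SleepHours: {Diet}.
Enumerating:
  P1: SleepHours <- Diet <- Genotype -> Cholesterol -> Smoking -> AlcoholUse
  P2: SleepHours <- Diet -> Cholesterol -> Smoking -> AlcoholUse
That exhausts the simple backdoor paths. Count: 2.

2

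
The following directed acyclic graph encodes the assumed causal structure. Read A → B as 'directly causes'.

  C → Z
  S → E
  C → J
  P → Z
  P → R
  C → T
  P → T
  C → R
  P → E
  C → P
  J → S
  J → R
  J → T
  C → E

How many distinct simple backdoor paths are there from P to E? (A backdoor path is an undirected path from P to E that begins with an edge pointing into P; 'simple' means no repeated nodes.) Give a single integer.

A backdoor path from P to E is any simple undirected path whose first edge points into P (i.e. leaves P via a parent).
Parents of P: {C}.
Enumerating:
  P1: P <- C -> J -> S -> E
  P2: P <- C -> R <- J -> S -> E
  P3: P <- C -> E
  P4: P <- C -> T <- J -> S -> E
That exhausts the simple backdoor paths. Count: 4.

4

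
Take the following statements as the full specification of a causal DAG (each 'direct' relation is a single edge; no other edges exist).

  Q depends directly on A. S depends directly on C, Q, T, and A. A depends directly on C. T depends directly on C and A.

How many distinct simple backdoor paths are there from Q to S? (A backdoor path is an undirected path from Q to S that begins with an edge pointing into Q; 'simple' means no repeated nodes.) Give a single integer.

A backdoor path from Q to S is any simple undirected path whose first edge points into Q (i.e. leaves Q via a parent).
Parents of Q: {A}.
Enumerating:
  P1: Q <- A <- C -> T -> S
  P2: Q <- A <- C -> S
  P3: Q <- A -> T <- C -> S
  P4: Q <- A -> T -> S
  P5: Q <- A -> S
That exhausts the simple backdoor paths. Count: 5.

5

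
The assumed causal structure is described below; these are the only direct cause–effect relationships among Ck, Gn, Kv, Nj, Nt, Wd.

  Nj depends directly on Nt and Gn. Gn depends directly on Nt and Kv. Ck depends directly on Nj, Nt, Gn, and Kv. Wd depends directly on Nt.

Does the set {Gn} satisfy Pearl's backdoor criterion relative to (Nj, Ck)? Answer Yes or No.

No

Backdoor paths from Nj to Ck (paths whose first edge points into Nj):
  P1: Nj <- Nt -> Gn <- Kv -> Ck
  P2: Nj <- Nt -> Gn -> Ck
  P3: Nj <- Nt -> Ck
  P4: Nj <- Gn <- Kv -> Ck
  P5: Nj <- Gn <- Nt -> Ck
  P6: Nj <- Gn -> Ck
Condition 1 (no descendant of Nj in the set): holds — descendants of Nj are {Ck}; none are in {Gn}.
Condition 2 (every backdoor path blocked by {Gn}):
  P1: open — collider(s) Gn are conditioned on (or have a conditioned descendant) and no non-collider on the path is in the set.
  P2: blocked at chain node Gn ∈ conditioning set.
  P3: open — no interior node is in the conditioning set.
  P4: blocked at chain node Gn ∈ conditioning set.
  P5: blocked at chain node Gn ∈ conditioning set.
  P6: blocked at fork node Gn ∈ conditioning set.
{Gn} does not satisfy the backdoor criterion.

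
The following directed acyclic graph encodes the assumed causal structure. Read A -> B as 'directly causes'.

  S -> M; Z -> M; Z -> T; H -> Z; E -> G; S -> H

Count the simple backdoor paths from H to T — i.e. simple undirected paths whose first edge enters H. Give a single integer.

1

A backdoor path from H to T is any simple undirected path whose first edge points into H (i.e. leaves H via a parent).
Parents of H: {S}.
Enumerating:
  P1: H <- S -> M <- Z -> T
That exhausts the simple backdoor paths. Count: 1.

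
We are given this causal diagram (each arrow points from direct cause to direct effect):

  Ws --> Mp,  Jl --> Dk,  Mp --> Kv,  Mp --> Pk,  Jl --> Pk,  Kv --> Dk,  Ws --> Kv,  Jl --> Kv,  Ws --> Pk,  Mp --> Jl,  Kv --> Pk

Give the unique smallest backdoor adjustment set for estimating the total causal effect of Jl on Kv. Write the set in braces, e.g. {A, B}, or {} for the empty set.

{Mp}

Variables eligible for adjustment (non-descendants of Jl, excluding Jl and Kv): {Mp, Ws}.
Backdoor paths from Jl to Kv:
  P1: Jl <- Mp <- Ws -> Kv
  P2: Jl <- Mp <- Ws -> Pk <- Kv
  P3: Jl <- Mp -> Kv
  P4: Jl <- Mp -> Pk <- Ws -> Kv
  P5: Jl <- Mp -> Pk <- Kv
The empty set is not sufficient: P1 (Jl <- Mp <- Ws -> Kv) has no collider blocking it and no conditioned non-collider, so it is open.
Try {Mp}:
  P1: blocked at chain node Mp ∈ conditioning set.
  P2: blocked at chain node Mp ∈ conditioning set.
  P3: blocked at fork node Mp ∈ conditioning set.
  P4: blocked at fork node Mp ∈ conditioning set.
  P5: blocked at fork node Mp ∈ conditioning set.
{Mp} contains no descendant of Jl and blocks every backdoor path.
No other singleton works — e.g. {Ws} leaves P3 open — so {Mp} is the unique smallest valid adjustment set.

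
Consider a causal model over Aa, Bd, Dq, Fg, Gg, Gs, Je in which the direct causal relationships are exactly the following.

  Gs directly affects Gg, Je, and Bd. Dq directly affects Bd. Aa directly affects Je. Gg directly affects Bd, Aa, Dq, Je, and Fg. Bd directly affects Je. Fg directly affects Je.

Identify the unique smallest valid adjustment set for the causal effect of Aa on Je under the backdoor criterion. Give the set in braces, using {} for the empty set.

Variables eligible for adjustment (non-descendants of Aa, excluding Aa and Je): {Bd, Dq, Fg, Gg, Gs}.
Backdoor paths from Aa to Je:
  P1: Aa <- Gg <- Gs -> Bd -> Je
  P2: Aa <- Gg <- Gs -> Je
  P3: Aa <- Gg -> Dq -> Bd <- Gs -> Je
  P4: Aa <- Gg -> Dq -> Bd -> Je
  P5: Aa <- Gg -> Fg -> Je
  P6: Aa <- Gg -> Bd <- Gs -> Je
  P7: Aa <- Gg -> Bd -> Je
  P8: Aa <- Gg -> Je
The empty set is not sufficient: P1 (Aa <- Gg <- Gs -> Bd -> Je) has no collider blocking it and no conditioned non-collider, so it is open.
Try {Gg}:
  P1: blocked at chain node Gg ∈ conditioning set.
  P2: blocked at chain node Gg ∈ conditioning set.
  P3: blocked at fork node Gg ∈ conditioning set.
  P4: blocked at fork node Gg ∈ conditioning set.
  P5: blocked at fork node Gg ∈ conditioning set.
  P6: blocked at fork node Gg ∈ conditioning set.
  P7: blocked at fork node Gg ∈ conditioning set.
  P8: blocked at fork node Gg ∈ conditioning set.
{Gg} contains no descendant of Aa and blocks every backdoor path.
No other singleton works — e.g. {Gs} leaves P4 open — so {Gg} is the unique smallest valid adjustment set.

{Gg}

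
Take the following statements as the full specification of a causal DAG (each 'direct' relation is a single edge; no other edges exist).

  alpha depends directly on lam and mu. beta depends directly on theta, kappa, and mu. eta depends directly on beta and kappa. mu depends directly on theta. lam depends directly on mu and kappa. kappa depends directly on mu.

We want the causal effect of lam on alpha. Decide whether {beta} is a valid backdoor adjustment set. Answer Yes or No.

No

Backdoor paths from lam to alpha (paths whose first edge points into lam):
  P1: lam <- mu -> alpha
  P2: lam <- kappa <- mu -> alpha
  P3: lam <- kappa -> beta <- theta -> mu -> alpha
  P4: lam <- kappa -> beta <- mu -> alpha
  P5: lam <- kappa -> eta <- beta <- theta -> mu -> alpha
  P6: lam <- kappa -> eta <- beta <- mu -> alpha
Condition 1 (no descendant of lam in the set): holds — descendants of lam are {alpha}; none are in {beta}.
Condition 2 (every backdoor path blocked by {beta}):
  P1: open — no interior node is in the conditioning set.
  P2: open — no interior node is in the conditioning set.
  P3: open — collider(s) beta are conditioned on (or have a conditioned descendant) and no non-collider on the path is in the set.
  P4: open — collider(s) beta are conditioned on (or have a conditioned descendant) and no non-collider on the path is in the set.
  P5: blocked at collider eta (neither it nor any descendant is in the conditioning set).
  P6: blocked at collider eta (neither it nor any descendant is in the conditioning set).
{beta} does not satisfy the backdoor criterion.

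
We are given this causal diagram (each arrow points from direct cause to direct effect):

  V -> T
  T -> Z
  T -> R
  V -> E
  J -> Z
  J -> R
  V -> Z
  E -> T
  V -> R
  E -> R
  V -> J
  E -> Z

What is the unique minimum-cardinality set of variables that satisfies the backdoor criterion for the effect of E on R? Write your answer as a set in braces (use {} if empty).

{V}

Variables eligible for adjustment (non-descendants of E, excluding E and R): {J, V}.
Backdoor paths from E to R:
  P1: E <- V -> T -> Z <- J -> R
  P2: E <- V -> T -> R
  P3: E <- V -> J -> Z <- T -> R
  P4: E <- V -> J -> R
  P5: E <- V -> Z <- T -> R
  P6: E <- V -> Z <- J -> R
  P7: E <- V -> R
The empty set is not sufficient: P2 (E <- V -> T -> R) has no collider blocking it and no conditioned non-collider, so it is open.
Try {V}:
  P1: blocked at fork node V ∈ conditioning set.
  P2: blocked at fork node V ∈ conditioning set.
  P3: blocked at fork node V ∈ conditioning set.
  P4: blocked at fork node V ∈ conditioning set.
  P5: blocked at fork node V ∈ conditioning set.
  P6: blocked at fork node V ∈ conditioning set.
  P7: blocked at fork node V ∈ conditioning set.
{V} contains no descendant of E and blocks every backdoor path.
No other singleton works — e.g. {J} leaves P2 open — so {V} is the unique smallest valid adjustment set.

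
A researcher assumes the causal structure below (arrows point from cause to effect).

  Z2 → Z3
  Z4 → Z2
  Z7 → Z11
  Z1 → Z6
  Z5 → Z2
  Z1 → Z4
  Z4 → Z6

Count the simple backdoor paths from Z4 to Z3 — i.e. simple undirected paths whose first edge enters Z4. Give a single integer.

0

A backdoor path from Z4 to Z3 is any simple undirected path whose first edge points into Z4 (i.e. leaves Z4 via a parent).
Parents of Z4: {Z1}.
No simple path from any parent of Z4 reaches Z3 without revisiting Z4, so there are no backdoor paths.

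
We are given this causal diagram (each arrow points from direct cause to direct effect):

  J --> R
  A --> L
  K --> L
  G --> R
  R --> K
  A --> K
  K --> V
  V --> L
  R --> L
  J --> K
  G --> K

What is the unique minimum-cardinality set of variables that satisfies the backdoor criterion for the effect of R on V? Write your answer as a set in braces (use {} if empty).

{G, J}

Variables eligible for adjustment (non-descendants of R, excluding R and V): {A, G, J}.
Backdoor paths from R to V:
  P1: R <- J -> K <- A -> L <- V
  P2: R <- J -> K -> V
  P3: R <- J -> K -> L <- V
  P4: R <- G -> K <- A -> L <- V
  P5: R <- G -> K -> V
  P6: R <- G -> K -> L <- V
The empty set is not sufficient: P2 (R <- J -> K -> V) has no collider blocking it and no conditioned non-collider, so it is open.
Try {G, J}:
  P1: blocked at fork node J ∈ conditioning set.
  P2: blocked at fork node J ∈ conditioning set.
  P3: blocked at fork node J ∈ conditioning set.
  P4: blocked at fork node G ∈ conditioning set.
  P5: blocked at fork node G ∈ conditioning set.
  P6: blocked at fork node G ∈ conditioning set.
{G, J} contains no descendant of R and blocks every backdoor path.
Every element of {G, J} is needed (dropping G leaves P5 open; dropping J leaves P2 open), so no proper subset is valid.
Among all size-2 subsets of the eligible variables, only {G, J} blocks every backdoor path, so it is the unique smallest valid adjustment set.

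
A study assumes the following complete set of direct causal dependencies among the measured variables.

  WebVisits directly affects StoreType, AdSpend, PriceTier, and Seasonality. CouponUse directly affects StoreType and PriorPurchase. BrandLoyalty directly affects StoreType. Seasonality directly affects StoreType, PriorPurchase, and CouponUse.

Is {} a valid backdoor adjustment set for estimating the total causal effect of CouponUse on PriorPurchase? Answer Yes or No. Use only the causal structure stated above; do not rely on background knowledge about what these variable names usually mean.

No

Backdoor paths from CouponUse to PriorPurchase (paths whose first edge points into CouponUse):
  P1: CouponUse <- Seasonality -> PriorPurchase
Condition 1 (no descendant of CouponUse in the set): holds — descendants of CouponUse are {PriorPurchase, StoreType}; none are in {}.
Condition 2 (every backdoor path blocked by {}):
  P1: open — no interior node is in the conditioning set.
{} does not satisfy the backdoor criterion.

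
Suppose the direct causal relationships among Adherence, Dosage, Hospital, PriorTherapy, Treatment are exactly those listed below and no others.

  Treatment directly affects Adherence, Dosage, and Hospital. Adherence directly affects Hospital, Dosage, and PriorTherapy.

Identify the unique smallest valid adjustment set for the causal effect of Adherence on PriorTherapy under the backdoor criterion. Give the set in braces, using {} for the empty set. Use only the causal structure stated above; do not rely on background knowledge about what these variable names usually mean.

{}

Variables eligible for adjustment (non-descendants of Adherence, excluding Adherence and PriorTherapy): {Treatment}.
Backdoor paths from Adherence to PriorTherapy:
  (none)
With no backdoor paths the empty set already satisfies the criterion, and it is trivially minimal.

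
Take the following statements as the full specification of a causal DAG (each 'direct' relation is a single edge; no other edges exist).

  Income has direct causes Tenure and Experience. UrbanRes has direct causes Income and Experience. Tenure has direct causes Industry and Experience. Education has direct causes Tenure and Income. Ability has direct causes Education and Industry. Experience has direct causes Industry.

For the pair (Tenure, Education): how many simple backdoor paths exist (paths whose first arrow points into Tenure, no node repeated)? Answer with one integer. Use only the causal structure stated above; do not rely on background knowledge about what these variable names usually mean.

6

A backdoor path from Tenure to Education is any simple undirected path whose first edge points into Tenure (i.e. leaves Tenure via a parent).
Parents of Tenure: {Experience, Industry}.
Enumerating:
  P1: Tenure <- Industry -> Experience -> Income -> Education
  P2: Tenure <- Industry -> Experience -> UrbanRes <- Income -> Education
  P3: Tenure <- Industry -> Ability <- Education
  P4: Tenure <- Experience <- Industry -> Ability <- Education
  P5: Tenure <- Experience -> Income -> Education
  P6: Tenure <- Experience -> UrbanRes <- Income -> Education
That exhausts the simple backdoor paths. Count: 6.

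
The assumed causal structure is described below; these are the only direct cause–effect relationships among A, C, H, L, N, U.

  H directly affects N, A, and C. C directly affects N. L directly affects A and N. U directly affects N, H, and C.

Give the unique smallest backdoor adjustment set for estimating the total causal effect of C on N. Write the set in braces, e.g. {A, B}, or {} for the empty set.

{H, U}

Variables eligible for adjustment (non-descendants of C, excluding C and N): {A, H, L, U}.
Backdoor paths from C to N:
  P1: C <- U -> H -> A <- L -> N
  P2: C <- U -> H -> N
  P3: C <- U -> N
  P4: C <- H <- U -> N
  P5: C <- H -> A <- L -> N
  P6: C <- H -> N
The empty set is not sufficient: P2 (C <- U -> H -> N) has no collider blocking it and no conditioned non-collider, so it is open.
Try {H, U}:
  P1: blocked at fork node U ∈ conditioning set.
  P2: blocked at fork node U ∈ conditioning set.
  P3: blocked at fork node U ∈ conditioning set.
  P4: blocked at chain node H ∈ conditioning set.
  P5: blocked at fork node H ∈ conditioning set.
  P6: blocked at fork node H ∈ conditioning set.
{H, U} contains no descendant of C and blocks every backdoor path.
Every element of {H, U} is needed (dropping H leaves P6 open; dropping U leaves P3 open), so no proper subset is valid.
Among all size-2 subsets of the eligible variables, only {H, U} blocks every backdoor path, so it is the unique smallest valid adjustment set.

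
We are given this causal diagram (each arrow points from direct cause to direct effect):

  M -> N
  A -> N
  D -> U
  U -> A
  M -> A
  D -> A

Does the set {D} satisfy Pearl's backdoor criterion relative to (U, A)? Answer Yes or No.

Backdoor paths from U to A (paths whose first edge points into U):
  P1: U <- D -> A
Condition 1 (no descendant of U in the set): holds — descendants of U are {A, N}; none are in {D}.
Condition 2 (every backdoor path blocked by {D}):
  P1: blocked at fork node D ∈ conditioning set.
{D} satisfies the backdoor criterion.

Yes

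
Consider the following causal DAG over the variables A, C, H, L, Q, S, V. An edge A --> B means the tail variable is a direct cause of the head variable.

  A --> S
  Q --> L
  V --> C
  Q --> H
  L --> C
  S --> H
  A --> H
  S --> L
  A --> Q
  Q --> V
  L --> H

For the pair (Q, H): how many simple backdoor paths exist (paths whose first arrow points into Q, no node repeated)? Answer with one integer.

A backdoor path from Q to H is any simple undirected path whose first edge points into Q (i.e. leaves Q via a parent).
Parents of Q: {A}.
Enumerating:
  P1: Q <- A -> S -> L -> H
  P2: Q <- A -> S -> H
  P3: Q <- A -> H
That exhausts the simple backdoor paths. Count: 3.

3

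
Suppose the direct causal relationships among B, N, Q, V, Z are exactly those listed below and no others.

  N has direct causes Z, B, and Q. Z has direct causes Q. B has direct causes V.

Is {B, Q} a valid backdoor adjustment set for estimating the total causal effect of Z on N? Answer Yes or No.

Backdoor paths from Z to N (paths whose first edge points into Z):
  P1: Z <- Q -> N
Condition 1 (no descendant of Z in the set): holds — descendants of Z are {N}; none are in {B, Q}.
Condition 2 (every backdoor path blocked by {B, Q}):
  P1: blocked at fork node Q ∈ conditioning set.
{B, Q} satisfies the backdoor criterion.

Yes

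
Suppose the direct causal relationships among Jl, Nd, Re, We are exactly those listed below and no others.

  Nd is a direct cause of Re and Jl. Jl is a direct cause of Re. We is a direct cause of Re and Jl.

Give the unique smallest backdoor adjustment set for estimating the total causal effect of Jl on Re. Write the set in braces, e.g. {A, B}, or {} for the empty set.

Variables eligible for adjustment (non-descendants of Jl, excluding Jl and Re): {Nd, We}.
Backdoor paths from Jl to Re:
  P1: Jl <- We -> Re
  P2: Jl <- Nd -> Re
The empty set is not sufficient: P1 (Jl <- We -> Re) has no collider blocking it and no conditioned non-collider, so it is open.
Try {Nd, We}:
  P1: blocked at fork node We ∈ conditioning set.
  P2: blocked at fork node Nd ∈ conditioning set.
{Nd, We} contains no descendant of Jl and blocks every backdoor path.
Every element of {Nd, We} is needed (dropping Nd leaves P2 open; dropping We leaves P1 open), so no proper subset is valid.
Among all size-2 subsets of the eligible variables, only {Nd, We} blocks every backdoor path, so it is the unique smallest valid adjustment set.

{Nd, We}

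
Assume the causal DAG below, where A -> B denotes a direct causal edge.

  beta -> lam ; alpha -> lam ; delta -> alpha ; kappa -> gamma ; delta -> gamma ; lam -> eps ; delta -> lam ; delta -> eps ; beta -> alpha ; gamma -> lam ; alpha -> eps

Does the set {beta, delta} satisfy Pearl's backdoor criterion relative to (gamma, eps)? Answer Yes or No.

Backdoor paths from gamma to eps (paths whose first edge points into gamma):
  P1: gamma <- delta -> alpha <- beta -> lam -> eps
  P2: gamma <- delta -> alpha -> lam -> eps
  P3: gamma <- delta -> alpha -> eps
  P4: gamma <- delta -> lam <- beta -> alpha -> eps
  P5: gamma <- delta -> lam <- alpha -> eps
  P6: gamma <- delta -> lam -> eps
  P7: gamma <- delta -> eps
Condition 1 (no descendant of gamma in the set): holds — descendants of gamma are {eps, lam}; none are in {beta, delta}.
Condition 2 (every backdoor path blocked by {beta, delta}):
  P1: blocked at fork node delta ∈ conditioning set.
  P2: blocked at fork node delta ∈ conditioning set.
  P3: blocked at fork node delta ∈ conditioning set.
  P4: blocked at fork node delta ∈ conditioning set.
  P5: blocked at fork node delta ∈ conditioning set.
  P6: blocked at fork node delta ∈ conditioning set.
  P7: blocked at fork node delta ∈ conditioning set.
{beta, delta} satisfies the backdoor criterion.

Yes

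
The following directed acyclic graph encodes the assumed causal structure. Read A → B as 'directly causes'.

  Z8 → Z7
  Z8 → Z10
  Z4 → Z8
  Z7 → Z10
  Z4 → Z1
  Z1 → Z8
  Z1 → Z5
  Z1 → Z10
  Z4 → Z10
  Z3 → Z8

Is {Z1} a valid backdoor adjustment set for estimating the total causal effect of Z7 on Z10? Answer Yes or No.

Backdoor paths from Z7 to Z10 (paths whose first edge points into Z7):
  P1: Z7 <- Z8 <- Z4 -> Z1 -> Z10
  P2: Z7 <- Z8 <- Z4 -> Z10
  P3: Z7 <- Z8 <- Z1 <- Z4 -> Z10
  P4: Z7 <- Z8 <- Z1 -> Z10
  P5: Z7 <- Z8 -> Z10
Condition 1 (no descendant of Z7 in the set): holds — descendants of Z7 are {Z10}; none are in {Z1}.
Condition 2 (every backdoor path blocked by {Z1}):
  P1: blocked at chain node Z1 ∈ conditioning set.
  P2: open — no interior node is in the conditioning set.
  P3: blocked at chain node Z1 ∈ conditioning set.
  P4: blocked at fork node Z1 ∈ conditioning set.
  P5: open — no interior node is in the conditioning set.
{Z1} does not satisfy the backdoor criterion.

No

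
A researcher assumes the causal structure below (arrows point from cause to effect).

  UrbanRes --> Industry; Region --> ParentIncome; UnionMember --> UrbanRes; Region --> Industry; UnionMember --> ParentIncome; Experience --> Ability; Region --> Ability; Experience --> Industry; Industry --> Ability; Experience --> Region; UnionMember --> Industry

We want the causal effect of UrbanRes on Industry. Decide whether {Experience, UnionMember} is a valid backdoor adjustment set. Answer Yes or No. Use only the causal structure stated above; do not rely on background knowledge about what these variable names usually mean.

Backdoor paths from UrbanRes to Industry (paths whose first edge points into UrbanRes):
  P1: UrbanRes <- UnionMember -> Industry
  P2: UrbanRes <- UnionMember -> ParentIncome <- Region <- Experience -> Industry
  P3: UrbanRes <- UnionMember -> ParentIncome <- Region <- Experience -> Ability <- Industry
  P4: UrbanRes <- UnionMember -> ParentIncome <- Region -> Industry
  P5: UrbanRes <- UnionMember -> ParentIncome <- Region -> Ability <- Experience -> Industry
  P6: UrbanRes <- UnionMember -> ParentIncome <- Region -> Ability <- Industry
Condition 1 (no descendant of UrbanRes in the set): holds — descendants of UrbanRes are {Ability, Industry}; none are in {Experience, UnionMember}.
Condition 2 (every backdoor path blocked by {Experience, UnionMember}):
  P1: blocked at fork node UnionMember ∈ conditioning set.
  P2: blocked at fork node UnionMember ∈ conditioning set.
  P3: blocked at fork node UnionMember ∈ conditioning set.
  P4: blocked at fork node UnionMember ∈ conditioning set.
  P5: blocked at fork node UnionMember ∈ conditioning set.
  P6: blocked at fork node UnionMember ∈ conditioning set.
{Experience, UnionMember} satisfies the backdoor criterion.

Yes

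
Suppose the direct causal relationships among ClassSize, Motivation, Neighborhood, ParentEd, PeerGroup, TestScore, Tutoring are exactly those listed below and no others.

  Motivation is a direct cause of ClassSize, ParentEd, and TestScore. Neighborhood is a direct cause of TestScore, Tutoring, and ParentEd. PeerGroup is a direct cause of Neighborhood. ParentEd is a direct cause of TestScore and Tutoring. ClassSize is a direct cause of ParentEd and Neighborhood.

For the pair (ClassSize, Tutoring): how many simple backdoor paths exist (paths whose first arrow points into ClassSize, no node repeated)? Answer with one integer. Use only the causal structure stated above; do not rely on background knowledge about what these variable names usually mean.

A backdoor path from ClassSize to Tutoring is any simple undirected path whose first edge points into ClassSize (i.e. leaves ClassSize via a parent).
Parents of ClassSize: {Motivation}.
Enumerating:
  P1: ClassSize <- Motivation -> ParentEd <- Neighborhood -> Tutoring
  P2: ClassSize <- Motivation -> ParentEd -> TestScore <- Neighborhood -> Tutoring
  P3: ClassSize <- Motivation -> ParentEd -> Tutoring
  P4: ClassSize <- Motivation -> TestScore <- Neighborhood -> ParentEd -> Tutoring
  P5: ClassSize <- Motivation -> TestScore <- Neighborhood -> Tutoring
  P6: ClassSize <- Motivation -> TestScore <- ParentEd <- Neighborhood -> Tutoring
  P7: ClassSize <- Motivation -> TestScore <- ParentEd -> Tutoring
That exhausts the simple backdoor paths. Count: 7.

7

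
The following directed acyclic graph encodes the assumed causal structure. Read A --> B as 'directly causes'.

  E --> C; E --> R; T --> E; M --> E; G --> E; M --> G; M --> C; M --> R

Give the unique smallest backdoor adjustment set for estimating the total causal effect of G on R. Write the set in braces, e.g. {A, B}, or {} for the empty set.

Variables eligible for adjustment (non-descendants of G, excluding G and R): {M, T}.
Backdoor paths from G to R:
  P1: G <- M -> E -> R
  P2: G <- M -> R
  P3: G <- M -> C <- E -> R
The empty set is not sufficient: P1 (G <- M -> E -> R) has no collider blocking it and no conditioned non-collider, so it is open.
Try {M}:
  P1: blocked at fork node M ∈ conditioning set.
  P2: blocked at fork node M ∈ conditioning set.
  P3: blocked at fork node M ∈ conditioning set.
{M} contains no descendant of G and blocks every backdoor path.
No other singleton works — e.g. {T} leaves P1 open — so {M} is the unique smallest valid adjustment set.

{M}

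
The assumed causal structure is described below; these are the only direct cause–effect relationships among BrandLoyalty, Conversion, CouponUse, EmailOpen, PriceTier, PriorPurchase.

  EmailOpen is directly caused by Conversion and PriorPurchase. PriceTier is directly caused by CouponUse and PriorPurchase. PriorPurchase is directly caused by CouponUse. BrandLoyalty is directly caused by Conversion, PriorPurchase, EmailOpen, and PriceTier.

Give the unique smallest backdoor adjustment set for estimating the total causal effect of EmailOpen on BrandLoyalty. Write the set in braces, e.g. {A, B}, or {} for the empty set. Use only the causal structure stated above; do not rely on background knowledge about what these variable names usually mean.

Variables eligible for adjustment (non-descendants of EmailOpen, excluding EmailOpen and BrandLoyalty): {Conversion, CouponUse, PriceTier, PriorPurchase}.
Backdoor paths from EmailOpen to BrandLoyalty:
  P1: EmailOpen <- Conversion -> BrandLoyalty
  P2: EmailOpen <- PriorPurchase <- CouponUse -> PriceTier -> BrandLoyalty
  P3: EmailOpen <- PriorPurchase -> PriceTier -> BrandLoyalty
  P4: EmailOpen <- PriorPurchase -> BrandLoyalty
The empty set is not sufficient: P1 (EmailOpen <- Conversion -> BrandLoyalty) has no collider blocking it and no conditioned non-collider, so it is open.
Try {Conversion, PriorPurchase}:
  P1: blocked at fork node Conversion ∈ conditioning set.
  P2: blocked at chain node PriorPurchase ∈ conditioning set.
  P3: blocked at fork node PriorPurchase ∈ conditioning set.
  P4: blocked at fork node PriorPurchase ∈ conditioning set.
{Conversion, PriorPurchase} contains no descendant of EmailOpen and blocks every backdoor path.
Every element of {Conversion, PriorPurchase} is needed (dropping Conversion leaves P1 open; dropping PriorPurchase leaves P2 open), so no proper subset is valid.
Among all size-2 subsets of the eligible variables, only {Conversion, PriorPurchase} blocks every backdoor path, so it is the unique smallest valid adjustment set.

{Conversion, PriorPurchase}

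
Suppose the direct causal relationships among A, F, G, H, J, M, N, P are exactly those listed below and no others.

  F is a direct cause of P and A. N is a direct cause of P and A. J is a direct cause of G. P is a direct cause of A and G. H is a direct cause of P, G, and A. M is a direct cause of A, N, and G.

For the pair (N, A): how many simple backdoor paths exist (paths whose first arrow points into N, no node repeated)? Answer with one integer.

7

A backdoor path from N to A is any simple undirected path whose first edge points into N (i.e. leaves N via a parent).
Parents of N: {M}.
Enumerating:
  P1: N <- M -> G <- H -> P <- F -> A
  P2: N <- M -> G <- H -> P -> A
  P3: N <- M -> G <- H -> A
  P4: N <- M -> G <- P <- F -> A
  P5: N <- M -> G <- P <- H -> A
  P6: N <- M -> G <- P -> A
  P7: N <- M -> A
That exhausts the simple backdoor paths. Count: 7.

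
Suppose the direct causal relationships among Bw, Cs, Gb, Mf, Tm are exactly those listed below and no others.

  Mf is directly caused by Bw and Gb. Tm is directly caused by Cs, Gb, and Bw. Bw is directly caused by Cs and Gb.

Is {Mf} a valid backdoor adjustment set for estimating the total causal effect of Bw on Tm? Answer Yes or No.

Backdoor paths from Bw to Tm (paths whose first edge points into Bw):
  P1: Bw <- Gb -> Tm
  P2: Bw <- Cs -> Tm
Condition 1 (no descendant of Bw in the set): FAILS — Mf is a descendant of Bw.
Condition 2 (every backdoor path blocked by {Mf}):
  P1: open — no interior node is in the conditioning set.
  P2: open — no interior node is in the conditioning set.
{Mf} does not satisfy the backdoor criterion.

No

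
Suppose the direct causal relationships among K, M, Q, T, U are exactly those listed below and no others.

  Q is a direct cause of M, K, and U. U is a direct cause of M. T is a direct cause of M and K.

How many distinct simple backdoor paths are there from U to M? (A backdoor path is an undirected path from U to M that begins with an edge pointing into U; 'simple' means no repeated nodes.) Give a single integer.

A backdoor path from U to M is any simple undirected path whose first edge points into U (i.e. leaves U via a parent).
Parents of U: {Q}.
Enumerating:
  P1: U <- Q -> K <- T -> M
  P2: U <- Q -> M
That exhausts the simple backdoor paths. Count: 2.

2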